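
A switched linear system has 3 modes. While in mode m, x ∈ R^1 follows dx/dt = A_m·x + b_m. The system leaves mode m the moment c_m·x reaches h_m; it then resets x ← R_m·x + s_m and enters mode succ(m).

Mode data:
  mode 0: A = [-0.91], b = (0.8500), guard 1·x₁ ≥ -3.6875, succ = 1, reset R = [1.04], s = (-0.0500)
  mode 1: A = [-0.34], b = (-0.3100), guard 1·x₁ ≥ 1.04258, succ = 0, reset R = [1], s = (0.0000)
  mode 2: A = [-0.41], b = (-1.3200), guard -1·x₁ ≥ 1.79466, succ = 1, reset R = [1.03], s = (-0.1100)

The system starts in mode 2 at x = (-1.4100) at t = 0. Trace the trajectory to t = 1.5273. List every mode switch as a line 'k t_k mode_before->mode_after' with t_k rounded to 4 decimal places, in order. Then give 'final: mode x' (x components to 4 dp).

Mode 2: guard c·x = 1.7947 hit at Δt = 0.5829 (t = 0.5829), x⁻ = (-1.7947) → reset → x⁺ = (-1.9585), jump to mode 1
Mode 1: flow for 0.9444 to horizon, guard not reached → x = (-1.6710)

1 0.5829 2->1
final: 1 -1.6710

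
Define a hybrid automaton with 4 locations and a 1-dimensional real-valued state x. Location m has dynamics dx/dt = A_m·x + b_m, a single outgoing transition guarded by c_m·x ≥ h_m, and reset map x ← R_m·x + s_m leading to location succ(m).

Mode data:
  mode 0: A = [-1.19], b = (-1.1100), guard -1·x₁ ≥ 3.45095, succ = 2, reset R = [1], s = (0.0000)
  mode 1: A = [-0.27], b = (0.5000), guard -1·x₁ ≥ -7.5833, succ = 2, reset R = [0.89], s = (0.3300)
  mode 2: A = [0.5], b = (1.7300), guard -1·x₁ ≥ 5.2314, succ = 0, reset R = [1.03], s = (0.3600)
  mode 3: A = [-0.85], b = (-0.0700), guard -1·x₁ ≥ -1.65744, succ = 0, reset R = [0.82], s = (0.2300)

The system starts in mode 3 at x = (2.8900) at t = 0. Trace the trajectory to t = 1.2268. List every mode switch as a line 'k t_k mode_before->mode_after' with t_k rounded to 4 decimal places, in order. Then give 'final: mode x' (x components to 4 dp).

Mode 3: guard c·x = -1.6574 hit at Δt = 0.6301 (t = 0.6301), x⁻ = (1.6574) → reset → x⁺ = (1.5891), jump to mode 0
Mode 0: flow for 0.5967 to horizon, guard not reached → x = (0.3070)

1 0.6301 3->0
final: 0 0.3070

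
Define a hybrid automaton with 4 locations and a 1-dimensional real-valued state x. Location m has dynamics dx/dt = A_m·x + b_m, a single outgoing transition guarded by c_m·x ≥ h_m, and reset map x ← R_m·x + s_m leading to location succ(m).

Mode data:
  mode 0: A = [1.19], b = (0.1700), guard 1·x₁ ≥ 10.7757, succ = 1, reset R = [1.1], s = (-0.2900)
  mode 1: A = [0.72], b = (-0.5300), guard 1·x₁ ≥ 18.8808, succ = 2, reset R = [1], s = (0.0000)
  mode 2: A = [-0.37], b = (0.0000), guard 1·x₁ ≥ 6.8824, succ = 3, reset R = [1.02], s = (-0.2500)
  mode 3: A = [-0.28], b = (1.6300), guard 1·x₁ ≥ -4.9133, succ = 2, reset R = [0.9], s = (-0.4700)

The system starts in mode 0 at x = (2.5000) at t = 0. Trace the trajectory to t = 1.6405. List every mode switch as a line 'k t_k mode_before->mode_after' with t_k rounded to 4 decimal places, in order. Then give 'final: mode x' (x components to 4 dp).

Mode 0: guard c·x = 10.7757 hit at Δt = 1.1921 (t = 1.1921), x⁻ = (10.7757) → reset → x⁺ = (11.5633), jump to mode 1
Mode 1: flow for 0.4484 to horizon, guard not reached → x = (15.6890)

1 1.1921 0->1
final: 1 15.6890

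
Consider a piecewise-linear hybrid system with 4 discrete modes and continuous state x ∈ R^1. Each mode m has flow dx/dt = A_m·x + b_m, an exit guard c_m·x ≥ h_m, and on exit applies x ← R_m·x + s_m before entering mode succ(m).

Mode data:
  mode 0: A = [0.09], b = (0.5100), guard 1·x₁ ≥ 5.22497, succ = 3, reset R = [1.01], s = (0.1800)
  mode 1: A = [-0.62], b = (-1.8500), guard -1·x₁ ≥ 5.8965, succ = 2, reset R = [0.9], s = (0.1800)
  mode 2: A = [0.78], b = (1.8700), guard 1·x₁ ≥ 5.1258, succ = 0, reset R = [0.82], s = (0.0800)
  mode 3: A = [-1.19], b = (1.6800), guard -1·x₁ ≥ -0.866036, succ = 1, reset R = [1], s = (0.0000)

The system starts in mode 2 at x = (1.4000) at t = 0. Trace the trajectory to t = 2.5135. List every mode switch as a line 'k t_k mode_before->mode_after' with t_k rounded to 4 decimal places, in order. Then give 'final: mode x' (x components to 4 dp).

Mode 2: guard c·x = 5.1258 hit at Δt = 0.8765 (t = 0.8765), x⁻ = (5.1258) → reset → x⁺ = (4.2832), jump to mode 0
Mode 0: guard c·x = 5.2250 hit at Δt = 1.0049 (t = 1.8814), x⁻ = (5.2250) → reset → x⁺ = (5.4572), jump to mode 3
Mode 3: flow for 0.6321 to horizon, guard not reached → x = (3.3185)

1 0.8765 2->0
2 1.8814 0->3
final: 3 3.3185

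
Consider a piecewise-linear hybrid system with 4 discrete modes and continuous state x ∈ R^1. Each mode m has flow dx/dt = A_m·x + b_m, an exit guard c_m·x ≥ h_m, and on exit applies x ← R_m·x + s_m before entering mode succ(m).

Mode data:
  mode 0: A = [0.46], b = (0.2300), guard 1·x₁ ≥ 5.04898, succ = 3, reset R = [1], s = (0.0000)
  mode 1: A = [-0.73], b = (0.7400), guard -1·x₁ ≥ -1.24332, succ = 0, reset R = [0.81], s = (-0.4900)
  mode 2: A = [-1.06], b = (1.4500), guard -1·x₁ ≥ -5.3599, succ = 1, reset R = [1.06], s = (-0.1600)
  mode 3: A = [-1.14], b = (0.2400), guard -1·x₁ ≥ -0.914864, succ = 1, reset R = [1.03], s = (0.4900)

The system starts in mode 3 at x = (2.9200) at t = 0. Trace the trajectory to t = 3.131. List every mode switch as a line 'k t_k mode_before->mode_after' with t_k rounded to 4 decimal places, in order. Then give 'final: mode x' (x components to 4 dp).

1 1.1818 3->1
2 2.0044 1->0
final: 0 1.2077

Mode 3: guard c·x = -0.9149 hit at Δt = 1.1818 (t = 1.1818), x⁻ = (0.9149) → reset → x⁺ = (1.4323), jump to mode 1
Mode 1: guard c·x = -1.2433 hit at Δt = 0.8226 (t = 2.0044), x⁻ = (1.2433) → reset → x⁺ = (0.5171), jump to mode 0
Mode 0: flow for 1.1266 to horizon, guard not reached → x = (1.2077)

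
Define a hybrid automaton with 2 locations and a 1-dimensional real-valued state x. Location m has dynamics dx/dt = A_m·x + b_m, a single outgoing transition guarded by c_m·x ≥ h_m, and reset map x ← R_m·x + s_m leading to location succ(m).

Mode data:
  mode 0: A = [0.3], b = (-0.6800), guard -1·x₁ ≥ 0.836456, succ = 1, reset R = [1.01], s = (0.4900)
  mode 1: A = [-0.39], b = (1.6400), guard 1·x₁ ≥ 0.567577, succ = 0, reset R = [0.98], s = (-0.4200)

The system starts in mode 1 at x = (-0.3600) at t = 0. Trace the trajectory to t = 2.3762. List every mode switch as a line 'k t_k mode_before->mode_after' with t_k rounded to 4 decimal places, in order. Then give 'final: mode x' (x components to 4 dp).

Mode 1: guard c·x = 0.5676 hit at Δt = 0.5824 (t = 0.5824), x⁻ = (0.5676) → reset → x⁺ = (0.1362), jump to mode 0
Mode 0: guard c·x = 0.8365 hit at Δt = 1.2536 (t = 1.8360), x⁻ = (-0.8365) → reset → x⁺ = (-0.3548), jump to mode 1
Mode 1: flow for 0.5402 to horizon, guard not reached → x = (0.5114)

1 0.5824 1->0
2 1.8360 0->1
final: 1 0.5114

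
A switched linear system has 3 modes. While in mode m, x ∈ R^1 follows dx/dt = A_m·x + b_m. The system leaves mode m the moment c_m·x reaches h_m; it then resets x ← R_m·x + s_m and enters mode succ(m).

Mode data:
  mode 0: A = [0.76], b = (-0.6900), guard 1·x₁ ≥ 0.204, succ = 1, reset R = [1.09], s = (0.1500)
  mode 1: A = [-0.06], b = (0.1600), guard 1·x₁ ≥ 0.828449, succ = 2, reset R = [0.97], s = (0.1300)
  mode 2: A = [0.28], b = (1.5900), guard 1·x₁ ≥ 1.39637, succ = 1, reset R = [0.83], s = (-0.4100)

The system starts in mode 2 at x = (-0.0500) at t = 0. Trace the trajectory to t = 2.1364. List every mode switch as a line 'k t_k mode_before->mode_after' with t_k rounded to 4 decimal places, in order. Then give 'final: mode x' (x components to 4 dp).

1 0.8168 2->1
2 1.5221 1->2
3 1.7637 2->1
final: 1 0.7914

Mode 2: guard c·x = 1.3964 hit at Δt = 0.8168 (t = 0.8168), x⁻ = (1.3964) → reset → x⁺ = (0.7490), jump to mode 1
Mode 1: guard c·x = 0.8284 hit at Δt = 0.7053 (t = 1.5221), x⁻ = (0.8284) → reset → x⁺ = (0.9336), jump to mode 2
Mode 2: guard c·x = 1.3964 hit at Δt = 0.2416 (t = 1.7637), x⁻ = (1.3964) → reset → x⁺ = (0.7490), jump to mode 1
Mode 1: flow for 0.3727 to horizon, guard not reached → x = (0.7914)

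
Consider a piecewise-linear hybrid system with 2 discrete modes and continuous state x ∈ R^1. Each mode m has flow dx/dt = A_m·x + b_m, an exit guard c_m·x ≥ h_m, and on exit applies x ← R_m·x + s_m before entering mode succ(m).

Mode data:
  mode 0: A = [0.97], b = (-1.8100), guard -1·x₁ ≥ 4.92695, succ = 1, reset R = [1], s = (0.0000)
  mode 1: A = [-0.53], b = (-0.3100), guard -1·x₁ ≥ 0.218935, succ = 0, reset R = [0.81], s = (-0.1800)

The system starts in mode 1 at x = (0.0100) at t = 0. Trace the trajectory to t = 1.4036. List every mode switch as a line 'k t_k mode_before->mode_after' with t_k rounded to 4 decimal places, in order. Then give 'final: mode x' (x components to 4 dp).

1 0.9167 1->0
final: 0 -1.6995

Mode 1: guard c·x = 0.2189 hit at Δt = 0.9167 (t = 0.9167), x⁻ = (-0.2189) → reset → x⁺ = (-0.3573), jump to mode 0
Mode 0: flow for 0.4869 to horizon, guard not reached → x = (-1.6995)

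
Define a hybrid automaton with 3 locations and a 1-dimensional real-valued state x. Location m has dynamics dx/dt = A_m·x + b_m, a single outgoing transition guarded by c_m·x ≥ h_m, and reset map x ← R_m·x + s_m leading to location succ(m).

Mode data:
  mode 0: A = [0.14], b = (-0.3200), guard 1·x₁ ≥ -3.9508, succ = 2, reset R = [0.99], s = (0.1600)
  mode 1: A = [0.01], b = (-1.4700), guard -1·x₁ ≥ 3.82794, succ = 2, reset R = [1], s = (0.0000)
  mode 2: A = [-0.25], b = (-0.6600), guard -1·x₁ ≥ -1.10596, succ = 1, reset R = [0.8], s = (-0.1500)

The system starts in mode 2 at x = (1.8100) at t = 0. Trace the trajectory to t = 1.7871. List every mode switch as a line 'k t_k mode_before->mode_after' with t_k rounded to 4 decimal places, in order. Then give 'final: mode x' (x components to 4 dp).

Mode 2: guard c·x = -1.1060 hit at Δt = 0.6889 (t = 0.6889), x⁻ = (1.1060) → reset → x⁺ = (0.7348), jump to mode 1
Mode 1: flow for 1.0982 to horizon, guard not reached → x = (-0.8804)

1 0.6889 2->1
final: 1 -0.8804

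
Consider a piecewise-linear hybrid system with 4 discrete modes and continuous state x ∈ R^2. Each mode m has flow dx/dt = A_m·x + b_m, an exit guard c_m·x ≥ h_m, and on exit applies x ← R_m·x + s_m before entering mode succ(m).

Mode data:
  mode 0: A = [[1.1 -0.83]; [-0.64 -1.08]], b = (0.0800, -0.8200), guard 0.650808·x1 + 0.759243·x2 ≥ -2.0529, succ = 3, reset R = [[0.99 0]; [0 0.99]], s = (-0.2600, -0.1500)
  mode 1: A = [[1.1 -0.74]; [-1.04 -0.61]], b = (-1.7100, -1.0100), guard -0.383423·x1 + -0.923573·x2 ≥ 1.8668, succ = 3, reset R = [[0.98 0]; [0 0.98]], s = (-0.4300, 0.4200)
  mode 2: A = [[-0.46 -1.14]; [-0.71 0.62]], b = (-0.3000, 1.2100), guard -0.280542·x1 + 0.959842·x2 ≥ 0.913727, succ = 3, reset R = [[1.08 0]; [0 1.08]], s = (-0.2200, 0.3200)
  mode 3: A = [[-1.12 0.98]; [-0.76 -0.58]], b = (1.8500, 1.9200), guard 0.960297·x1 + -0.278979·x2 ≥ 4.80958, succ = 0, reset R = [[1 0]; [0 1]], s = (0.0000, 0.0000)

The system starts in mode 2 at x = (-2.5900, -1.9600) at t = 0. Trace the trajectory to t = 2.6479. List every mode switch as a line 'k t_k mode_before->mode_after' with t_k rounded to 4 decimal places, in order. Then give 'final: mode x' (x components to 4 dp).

Mode 2: guard c·x = 0.9137 hit at Δt = 1.5708 (t = 1.5708), x⁻ = (-0.9064, 0.6870) → reset → x⁺ = (-1.1989, 1.0620), jump to mode 3
Mode 3: flow for 1.0771 to horizon, guard not reached → x = (1.8089, 1.6732)

1 1.5708 2->3
final: 3 1.8089 1.6732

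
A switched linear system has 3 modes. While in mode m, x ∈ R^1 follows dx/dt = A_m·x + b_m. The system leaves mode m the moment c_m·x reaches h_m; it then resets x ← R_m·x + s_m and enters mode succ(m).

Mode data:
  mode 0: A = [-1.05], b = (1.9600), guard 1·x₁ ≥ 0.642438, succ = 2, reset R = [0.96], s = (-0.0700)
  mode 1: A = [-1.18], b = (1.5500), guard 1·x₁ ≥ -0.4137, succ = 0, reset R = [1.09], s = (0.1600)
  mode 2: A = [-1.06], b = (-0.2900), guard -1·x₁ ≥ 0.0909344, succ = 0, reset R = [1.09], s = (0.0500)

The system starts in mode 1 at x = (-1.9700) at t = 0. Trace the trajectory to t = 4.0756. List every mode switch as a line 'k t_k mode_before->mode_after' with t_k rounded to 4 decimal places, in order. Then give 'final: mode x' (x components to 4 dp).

1 0.5444 1->0
2 1.0841 0->2
3 2.5012 2->0
4 2.9277 0->2
final: 2 -0.0306

Mode 1: guard c·x = -0.4137 hit at Δt = 0.5444 (t = 0.5444), x⁻ = (-0.4137) → reset → x⁺ = (-0.2909), jump to mode 0
Mode 0: guard c·x = 0.6424 hit at Δt = 0.5397 (t = 1.0841), x⁻ = (0.6424) → reset → x⁺ = (0.5467), jump to mode 2
Mode 2: guard c·x = 0.0909 hit at Δt = 1.4171 (t = 2.5012), x⁻ = (-0.0909) → reset → x⁺ = (-0.0491), jump to mode 0
Mode 0: guard c·x = 0.6424 hit at Δt = 0.4265 (t = 2.9277), x⁻ = (0.6424) → reset → x⁺ = (0.5467), jump to mode 2
Mode 2: flow for 1.1479 to horizon, guard not reached → x = (-0.0306)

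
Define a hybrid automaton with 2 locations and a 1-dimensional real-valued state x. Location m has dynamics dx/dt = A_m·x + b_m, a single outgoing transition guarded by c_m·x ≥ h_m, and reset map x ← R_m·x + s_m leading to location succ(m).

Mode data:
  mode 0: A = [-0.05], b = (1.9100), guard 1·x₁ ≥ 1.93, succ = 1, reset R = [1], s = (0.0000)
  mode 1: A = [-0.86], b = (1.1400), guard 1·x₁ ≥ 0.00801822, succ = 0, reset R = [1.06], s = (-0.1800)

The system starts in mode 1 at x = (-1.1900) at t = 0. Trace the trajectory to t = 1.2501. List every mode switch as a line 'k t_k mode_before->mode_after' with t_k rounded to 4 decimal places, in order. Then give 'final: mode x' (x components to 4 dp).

Mode 1: guard c·x = 0.0080 hit at Δt = 0.7520 (t = 0.7520), x⁻ = (0.0080) → reset → x⁺ = (-0.1715), jump to mode 0
Mode 0: flow for 0.4981 to horizon, guard not reached → x = (0.7723)

1 0.7520 1->0
final: 0 0.7723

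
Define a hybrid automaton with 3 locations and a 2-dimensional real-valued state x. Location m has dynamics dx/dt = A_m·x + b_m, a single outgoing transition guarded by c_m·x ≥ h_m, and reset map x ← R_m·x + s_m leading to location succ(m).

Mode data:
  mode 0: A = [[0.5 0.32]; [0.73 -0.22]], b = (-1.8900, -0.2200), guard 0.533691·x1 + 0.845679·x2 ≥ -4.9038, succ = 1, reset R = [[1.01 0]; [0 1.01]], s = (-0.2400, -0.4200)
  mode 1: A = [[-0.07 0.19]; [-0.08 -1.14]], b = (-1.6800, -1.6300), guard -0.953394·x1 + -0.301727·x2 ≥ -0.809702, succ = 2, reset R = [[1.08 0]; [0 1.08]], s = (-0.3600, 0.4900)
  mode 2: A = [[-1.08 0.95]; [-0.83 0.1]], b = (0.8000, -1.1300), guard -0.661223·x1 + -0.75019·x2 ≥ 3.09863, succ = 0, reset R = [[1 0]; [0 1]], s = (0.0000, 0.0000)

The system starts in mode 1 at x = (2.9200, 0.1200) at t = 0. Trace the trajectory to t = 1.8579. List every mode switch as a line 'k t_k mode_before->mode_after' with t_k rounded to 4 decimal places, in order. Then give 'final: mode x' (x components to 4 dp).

1 0.9167 1->2
final: 2 -0.0536 -2.1055

Mode 1: guard c·x = -0.8097 hit at Δt = 0.9167 (t = 0.9167), x⁻ = (1.1566, -0.9709) → reset → x⁺ = (0.8891, -0.5586), jump to mode 2
Mode 2: flow for 0.9412 to horizon, guard not reached → x = (-0.0536, -2.1055)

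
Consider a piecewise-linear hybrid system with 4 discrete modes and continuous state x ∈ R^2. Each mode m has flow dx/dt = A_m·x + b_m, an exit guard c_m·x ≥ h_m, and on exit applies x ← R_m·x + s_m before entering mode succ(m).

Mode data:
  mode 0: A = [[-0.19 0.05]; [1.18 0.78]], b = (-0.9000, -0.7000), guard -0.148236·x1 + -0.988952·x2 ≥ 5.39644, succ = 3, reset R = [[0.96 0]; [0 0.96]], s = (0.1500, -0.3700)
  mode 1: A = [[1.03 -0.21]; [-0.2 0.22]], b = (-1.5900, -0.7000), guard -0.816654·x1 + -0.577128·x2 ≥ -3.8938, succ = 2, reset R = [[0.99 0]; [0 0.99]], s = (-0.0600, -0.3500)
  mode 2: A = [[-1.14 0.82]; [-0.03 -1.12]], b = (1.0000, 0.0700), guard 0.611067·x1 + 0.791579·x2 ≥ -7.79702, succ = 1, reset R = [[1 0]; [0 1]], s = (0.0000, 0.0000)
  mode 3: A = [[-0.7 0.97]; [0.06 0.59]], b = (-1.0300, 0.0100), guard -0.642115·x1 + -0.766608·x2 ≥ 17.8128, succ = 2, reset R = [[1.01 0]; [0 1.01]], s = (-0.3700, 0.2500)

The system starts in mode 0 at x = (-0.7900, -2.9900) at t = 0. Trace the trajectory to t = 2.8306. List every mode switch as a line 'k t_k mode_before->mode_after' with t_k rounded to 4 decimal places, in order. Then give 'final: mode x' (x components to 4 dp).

1 0.4543 0->3
2 2.0215 3->2
final: 2 -7.5970 -5.5982

Mode 0: guard c·x = 5.3964 hit at Δt = 0.4543 (t = 0.4543), x⁻ = (-1.2048, -5.2761) → reset → x⁺ = (-1.0066, -5.4351), jump to mode 3
Mode 3: guard c·x = 17.8128 hit at Δt = 1.5672 (t = 2.0215), x⁻ = (-10.5278, -14.4177) → reset → x⁺ = (-11.0031, -14.3119), jump to mode 2
Mode 2: flow for 0.8091 to horizon, guard not reached → x = (-7.5970, -5.5982)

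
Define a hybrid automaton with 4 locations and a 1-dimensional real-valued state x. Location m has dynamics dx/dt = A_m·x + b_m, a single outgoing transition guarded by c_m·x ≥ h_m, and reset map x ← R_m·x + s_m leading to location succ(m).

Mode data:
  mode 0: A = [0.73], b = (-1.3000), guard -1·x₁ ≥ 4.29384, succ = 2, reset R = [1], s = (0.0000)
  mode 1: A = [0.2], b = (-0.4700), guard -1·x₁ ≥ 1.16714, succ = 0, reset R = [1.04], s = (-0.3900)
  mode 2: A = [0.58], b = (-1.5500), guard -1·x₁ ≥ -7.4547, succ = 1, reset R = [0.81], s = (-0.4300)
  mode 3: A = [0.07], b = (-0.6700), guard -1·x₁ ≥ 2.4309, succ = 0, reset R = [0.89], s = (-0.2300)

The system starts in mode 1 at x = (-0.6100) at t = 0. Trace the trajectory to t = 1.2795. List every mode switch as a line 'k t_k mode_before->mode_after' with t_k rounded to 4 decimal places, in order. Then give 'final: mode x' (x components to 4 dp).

Mode 1: guard c·x = 1.1671 hit at Δt = 0.8623 (t = 0.8623), x⁻ = (-1.1671) → reset → x⁺ = (-1.6038), jump to mode 0
Mode 0: flow for 0.4172 to horizon, guard not reached → x = (-2.8089)

1 0.8623 1->0
final: 0 -2.8089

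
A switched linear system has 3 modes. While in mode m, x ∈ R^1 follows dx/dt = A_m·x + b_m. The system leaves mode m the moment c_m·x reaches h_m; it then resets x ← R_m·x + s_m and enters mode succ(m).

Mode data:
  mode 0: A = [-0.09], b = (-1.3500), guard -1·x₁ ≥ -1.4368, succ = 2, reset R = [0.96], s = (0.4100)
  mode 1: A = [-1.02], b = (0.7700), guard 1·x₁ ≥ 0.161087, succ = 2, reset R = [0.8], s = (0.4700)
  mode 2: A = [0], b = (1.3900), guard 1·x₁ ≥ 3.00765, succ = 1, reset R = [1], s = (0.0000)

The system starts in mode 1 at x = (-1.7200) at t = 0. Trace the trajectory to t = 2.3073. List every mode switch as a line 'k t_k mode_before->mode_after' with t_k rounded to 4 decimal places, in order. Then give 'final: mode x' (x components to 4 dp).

1 1.3994 1->2
final: 2 1.8609

Mode 1: guard c·x = 0.1611 hit at Δt = 1.3994 (t = 1.3994), x⁻ = (0.1611) → reset → x⁺ = (0.5989), jump to mode 2
Mode 2: flow for 0.9079 to horizon, guard not reached → x = (1.8609)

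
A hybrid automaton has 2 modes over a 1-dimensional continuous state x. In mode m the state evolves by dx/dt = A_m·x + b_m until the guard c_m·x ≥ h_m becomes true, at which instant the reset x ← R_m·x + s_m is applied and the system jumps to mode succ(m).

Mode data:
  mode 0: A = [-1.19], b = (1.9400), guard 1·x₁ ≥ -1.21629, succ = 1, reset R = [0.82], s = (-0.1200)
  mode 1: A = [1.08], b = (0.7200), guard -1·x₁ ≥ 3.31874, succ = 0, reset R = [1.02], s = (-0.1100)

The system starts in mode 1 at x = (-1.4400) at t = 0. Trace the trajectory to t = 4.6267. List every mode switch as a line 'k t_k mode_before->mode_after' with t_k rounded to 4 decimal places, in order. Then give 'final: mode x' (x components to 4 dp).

Mode 1: guard c·x = 3.3187 hit at Δt = 1.1411 (t = 1.1411), x⁻ = (-3.3187) → reset → x⁺ = (-3.4951), jump to mode 0
Mode 0: guard c·x = -1.2163 hit at Δt = 0.4942 (t = 1.6353), x⁻ = (-1.2163) → reset → x⁺ = (-1.1174), jump to mode 1
Mode 1: guard c·x = 3.3187 hit at Δt = 1.6410 (t = 3.2763), x⁻ = (-3.3187) → reset → x⁺ = (-3.4951), jump to mode 0
Mode 0: guard c·x = -1.2163 hit at Δt = 0.4942 (t = 3.7705), x⁻ = (-1.2163) → reset → x⁺ = (-1.1174), jump to mode 1
Mode 1: flow for 0.8562 to horizon, guard not reached → x = (-1.8029)

1 1.1411 1->0
2 1.6353 0->1
3 3.2763 1->0
4 3.7705 0->1
final: 1 -1.8029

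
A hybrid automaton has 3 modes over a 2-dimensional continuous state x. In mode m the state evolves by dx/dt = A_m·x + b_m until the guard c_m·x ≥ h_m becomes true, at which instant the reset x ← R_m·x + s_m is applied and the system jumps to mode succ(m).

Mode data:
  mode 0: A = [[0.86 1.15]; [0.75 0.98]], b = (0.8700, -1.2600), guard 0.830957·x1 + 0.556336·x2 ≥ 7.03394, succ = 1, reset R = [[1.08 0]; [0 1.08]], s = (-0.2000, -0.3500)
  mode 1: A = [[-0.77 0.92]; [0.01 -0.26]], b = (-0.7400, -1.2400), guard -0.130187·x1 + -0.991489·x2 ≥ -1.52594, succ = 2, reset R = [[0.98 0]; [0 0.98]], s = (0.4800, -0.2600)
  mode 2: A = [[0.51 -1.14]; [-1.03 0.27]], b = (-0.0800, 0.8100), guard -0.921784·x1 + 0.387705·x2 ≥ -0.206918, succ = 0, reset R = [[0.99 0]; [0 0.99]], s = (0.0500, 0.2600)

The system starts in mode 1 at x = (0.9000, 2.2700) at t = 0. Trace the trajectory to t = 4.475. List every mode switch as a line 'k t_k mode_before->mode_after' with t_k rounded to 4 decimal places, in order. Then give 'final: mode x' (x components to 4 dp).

Mode 1: guard c·x = -1.5259 hit at Δt = 0.5050 (t = 0.5050), x⁻ = (0.9941, 1.4085) → reset → x⁺ = (1.4542, 1.1203), jump to mode 2
Mode 2: guard c·x = -0.2069 hit at Δt = 1.1270 (t = 1.6320), x⁻ = (0.6761, 1.0739) → reset → x⁺ = (0.7194, 1.3231), jump to mode 0
Mode 0: guard c·x = 7.0339 hit at Δt = 0.8910 (t = 2.5230), x⁻ = (5.8294, 3.9364) → reset → x⁺ = (6.0957, 3.9013), jump to mode 1
Mode 1: guard c·x = -1.5259 hit at Δt = 1.5106 (t = 4.0336), x⁻ = (3.0314, 1.1410) → reset → x⁺ = (3.4507, 0.8582), jump to mode 2
Mode 2: flow for 0.4414 to horizon, guard not reached → x = (4.1311, -0.4481)

1 0.5050 1->2
2 1.6320 2->0
3 2.5230 0->1
4 4.0336 1->2
final: 2 4.1311 -0.4481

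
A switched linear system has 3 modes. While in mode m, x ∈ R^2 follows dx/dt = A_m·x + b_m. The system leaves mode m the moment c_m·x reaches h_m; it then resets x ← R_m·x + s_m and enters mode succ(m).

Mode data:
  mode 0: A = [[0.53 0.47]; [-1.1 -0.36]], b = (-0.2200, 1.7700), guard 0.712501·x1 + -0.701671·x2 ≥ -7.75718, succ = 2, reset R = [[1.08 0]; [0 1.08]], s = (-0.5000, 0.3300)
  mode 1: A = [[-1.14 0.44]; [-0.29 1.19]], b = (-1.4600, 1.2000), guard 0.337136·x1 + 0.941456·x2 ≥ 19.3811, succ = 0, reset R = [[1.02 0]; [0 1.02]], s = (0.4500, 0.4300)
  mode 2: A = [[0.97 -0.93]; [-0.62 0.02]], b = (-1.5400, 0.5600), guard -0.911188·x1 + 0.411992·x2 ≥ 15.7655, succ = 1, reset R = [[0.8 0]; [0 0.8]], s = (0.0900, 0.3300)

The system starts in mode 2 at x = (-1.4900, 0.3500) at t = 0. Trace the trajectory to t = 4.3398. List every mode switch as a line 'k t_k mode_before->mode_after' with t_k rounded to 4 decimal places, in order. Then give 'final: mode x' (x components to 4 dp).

Mode 2: guard c·x = 15.7655 hit at Δt = 1.3420 (t = 1.3420), x⁻ = (-14.4886, 6.2226) → reset → x⁺ = (-11.5009, 5.3081), jump to mode 1
Mode 1: guard c·x = 19.3811 hit at Δt = 0.9145 (t = 2.2565), x⁻ = (-1.5410, 21.1381) → reset → x⁺ = (-1.1218, 21.9909), jump to mode 0
Mode 0: guard c·x = -7.7572 hit at Δt = 0.6655 (t = 2.9220), x⁻ = (5.6807, 16.8237) → reset → x⁺ = (5.6352, 18.4996), jump to mode 2
Mode 2: guard c·x = 15.7655 hit at Δt = 0.7357 (t = 3.6577), x⁻ = (-8.5131, 19.4385) → reset → x⁺ = (-6.7205, 15.8808), jump to mode 1
Mode 1: guard c·x = 19.3811 hit at Δt = 0.2404 (t = 3.8982), x⁻ = (-3.6671, 21.8995) → reset → x⁺ = (-3.2905, 22.7675), jump to mode 0
Mode 0: flow for 0.4416 to horizon, guard not reached → x = (0.8558, 20.6858)

1 1.3420 2->1
2 2.2565 1->0
3 2.9220 0->2
4 3.6577 2->1
5 3.8982 1->0
final: 0 0.8558 20.6858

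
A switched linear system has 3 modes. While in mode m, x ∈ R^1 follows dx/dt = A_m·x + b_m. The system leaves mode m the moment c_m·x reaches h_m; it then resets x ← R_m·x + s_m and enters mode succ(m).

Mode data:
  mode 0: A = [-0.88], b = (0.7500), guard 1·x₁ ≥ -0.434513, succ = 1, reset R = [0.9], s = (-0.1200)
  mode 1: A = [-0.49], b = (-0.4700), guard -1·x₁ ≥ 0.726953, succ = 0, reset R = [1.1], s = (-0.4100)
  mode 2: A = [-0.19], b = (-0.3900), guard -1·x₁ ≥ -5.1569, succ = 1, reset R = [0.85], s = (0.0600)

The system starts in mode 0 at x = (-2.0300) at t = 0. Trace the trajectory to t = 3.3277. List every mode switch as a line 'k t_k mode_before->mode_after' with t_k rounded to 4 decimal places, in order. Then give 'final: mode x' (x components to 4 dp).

1 0.9164 0->1
2 2.2579 1->0
3 2.7937 0->1
final: 1 -0.6142

Mode 0: guard c·x = -0.4345 hit at Δt = 0.9164 (t = 0.9164), x⁻ = (-0.4345) → reset → x⁺ = (-0.5111), jump to mode 1
Mode 1: guard c·x = 0.7270 hit at Δt = 1.3415 (t = 2.2579), x⁻ = (-0.7270) → reset → x⁺ = (-1.2096), jump to mode 0
Mode 0: guard c·x = -0.4345 hit at Δt = 0.5358 (t = 2.7937), x⁻ = (-0.4345) → reset → x⁺ = (-0.5111), jump to mode 1
Mode 1: flow for 0.5340 to horizon, guard not reached → x = (-0.6142)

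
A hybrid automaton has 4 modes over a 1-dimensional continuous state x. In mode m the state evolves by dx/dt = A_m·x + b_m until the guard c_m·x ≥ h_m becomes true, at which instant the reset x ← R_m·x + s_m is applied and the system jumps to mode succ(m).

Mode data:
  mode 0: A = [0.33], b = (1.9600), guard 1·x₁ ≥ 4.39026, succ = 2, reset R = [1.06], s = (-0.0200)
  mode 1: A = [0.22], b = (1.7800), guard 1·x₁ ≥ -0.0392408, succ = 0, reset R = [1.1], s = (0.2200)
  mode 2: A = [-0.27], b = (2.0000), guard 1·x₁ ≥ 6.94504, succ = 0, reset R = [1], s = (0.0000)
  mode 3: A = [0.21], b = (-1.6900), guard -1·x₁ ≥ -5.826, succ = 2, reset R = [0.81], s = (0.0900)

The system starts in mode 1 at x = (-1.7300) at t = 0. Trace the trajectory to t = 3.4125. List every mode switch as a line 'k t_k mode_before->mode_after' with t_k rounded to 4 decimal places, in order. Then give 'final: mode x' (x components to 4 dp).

Mode 1: guard c·x = -0.0392 hit at Δt = 1.0714 (t = 1.0714), x⁻ = (-0.0392) → reset → x⁺ = (0.1768), jump to mode 0
Mode 0: guard c·x = 4.3903 hit at Δt = 1.5881 (t = 2.6595), x⁻ = (4.3903) → reset → x⁺ = (4.6337), jump to mode 2
Mode 2: flow for 0.7530 to horizon, guard not reached → x = (5.1440)

1 1.0714 1->0
2 2.6595 0->2
final: 2 5.1440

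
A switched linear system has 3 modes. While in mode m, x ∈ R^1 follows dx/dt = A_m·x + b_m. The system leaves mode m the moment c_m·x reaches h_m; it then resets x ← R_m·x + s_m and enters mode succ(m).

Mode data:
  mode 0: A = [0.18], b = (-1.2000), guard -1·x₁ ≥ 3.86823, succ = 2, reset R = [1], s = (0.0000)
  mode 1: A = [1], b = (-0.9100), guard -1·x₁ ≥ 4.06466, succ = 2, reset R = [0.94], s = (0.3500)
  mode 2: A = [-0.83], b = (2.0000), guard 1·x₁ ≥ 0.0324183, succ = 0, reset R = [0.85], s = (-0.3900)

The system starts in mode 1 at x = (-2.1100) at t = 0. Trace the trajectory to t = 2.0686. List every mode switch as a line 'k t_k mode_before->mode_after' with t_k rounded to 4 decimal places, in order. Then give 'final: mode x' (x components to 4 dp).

1 0.4991 1->2
2 1.5903 2->0
final: 0 -0.9944

Mode 1: guard c·x = 4.0647 hit at Δt = 0.4991 (t = 0.4991), x⁻ = (-4.0647) → reset → x⁺ = (-3.4708), jump to mode 2
Mode 2: guard c·x = 0.0324 hit at Δt = 1.0912 (t = 1.5903), x⁻ = (0.0324) → reset → x⁺ = (-0.3624), jump to mode 0
Mode 0: flow for 0.4783 to horizon, guard not reached → x = (-0.9944)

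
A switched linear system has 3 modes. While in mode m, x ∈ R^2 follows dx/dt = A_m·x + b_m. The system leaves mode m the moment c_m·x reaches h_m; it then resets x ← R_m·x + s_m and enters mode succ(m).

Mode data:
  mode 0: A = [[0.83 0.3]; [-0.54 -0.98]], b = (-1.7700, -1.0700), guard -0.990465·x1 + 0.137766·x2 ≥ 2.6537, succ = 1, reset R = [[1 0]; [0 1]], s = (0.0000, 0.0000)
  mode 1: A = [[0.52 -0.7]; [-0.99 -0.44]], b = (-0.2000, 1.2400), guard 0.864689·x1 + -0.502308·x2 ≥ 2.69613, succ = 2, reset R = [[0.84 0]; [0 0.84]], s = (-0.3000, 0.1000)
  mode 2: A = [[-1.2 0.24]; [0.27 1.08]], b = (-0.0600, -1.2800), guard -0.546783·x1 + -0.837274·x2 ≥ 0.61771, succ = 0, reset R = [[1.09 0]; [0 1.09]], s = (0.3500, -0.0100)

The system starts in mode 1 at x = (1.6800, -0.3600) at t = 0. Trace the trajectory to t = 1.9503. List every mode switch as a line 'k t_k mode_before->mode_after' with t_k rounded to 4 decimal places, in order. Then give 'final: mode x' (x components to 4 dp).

Mode 1: guard c·x = 2.6961 hit at Δt = 0.7532 (t = 0.7532), x⁻ = (2.6420, -0.8194) → reset → x⁺ = (1.9193, -0.5883), jump to mode 2
Mode 2: guard c·x = 0.6177 hit at Δt = 0.4309 (t = 1.1841), x⁻ = (1.0436, -1.4193) → reset → x⁺ = (1.4875, -1.5570), jump to mode 0
Mode 0: flow for 0.7662 to horizon, guard not reached → x = (0.3978, -1.5828)

1 0.7532 1->2
2 1.1841 2->0
final: 0 0.3978 -1.5828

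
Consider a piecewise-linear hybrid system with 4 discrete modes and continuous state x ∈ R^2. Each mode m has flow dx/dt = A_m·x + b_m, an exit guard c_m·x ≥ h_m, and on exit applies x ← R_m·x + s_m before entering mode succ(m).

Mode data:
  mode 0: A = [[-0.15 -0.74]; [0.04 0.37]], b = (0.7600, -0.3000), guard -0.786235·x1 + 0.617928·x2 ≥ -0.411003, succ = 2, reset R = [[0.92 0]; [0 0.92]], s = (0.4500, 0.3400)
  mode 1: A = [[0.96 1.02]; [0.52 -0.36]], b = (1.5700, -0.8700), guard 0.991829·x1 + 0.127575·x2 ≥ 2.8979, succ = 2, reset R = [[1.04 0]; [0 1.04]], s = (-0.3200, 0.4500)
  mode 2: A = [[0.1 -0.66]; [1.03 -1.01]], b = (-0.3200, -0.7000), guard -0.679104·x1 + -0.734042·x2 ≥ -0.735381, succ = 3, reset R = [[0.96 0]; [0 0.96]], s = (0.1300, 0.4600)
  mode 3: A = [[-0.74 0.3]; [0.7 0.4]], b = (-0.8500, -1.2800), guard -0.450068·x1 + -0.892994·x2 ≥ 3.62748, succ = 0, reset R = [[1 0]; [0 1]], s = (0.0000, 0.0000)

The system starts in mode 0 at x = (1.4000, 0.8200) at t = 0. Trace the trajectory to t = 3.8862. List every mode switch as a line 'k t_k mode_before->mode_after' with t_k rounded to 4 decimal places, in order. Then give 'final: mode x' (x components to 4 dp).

1 1.5571 0->2
2 2.8813 2->3
final: 3 -0.1856 0.0209

Mode 0: guard c·x = -0.4110 hit at Δt = 1.5571 (t = 1.5571), x⁻ = (1.2620, 0.9406) → reset → x⁺ = (1.6110, 1.2053), jump to mode 2
Mode 2: guard c·x = -0.7354 hit at Δt = 1.3242 (t = 2.8813), x⁻ = (0.5444, 0.4982) → reset → x⁺ = (0.6526, 0.9383), jump to mode 3
Mode 3: flow for 1.0049 to horizon, guard not reached → x = (-0.1856, 0.0209)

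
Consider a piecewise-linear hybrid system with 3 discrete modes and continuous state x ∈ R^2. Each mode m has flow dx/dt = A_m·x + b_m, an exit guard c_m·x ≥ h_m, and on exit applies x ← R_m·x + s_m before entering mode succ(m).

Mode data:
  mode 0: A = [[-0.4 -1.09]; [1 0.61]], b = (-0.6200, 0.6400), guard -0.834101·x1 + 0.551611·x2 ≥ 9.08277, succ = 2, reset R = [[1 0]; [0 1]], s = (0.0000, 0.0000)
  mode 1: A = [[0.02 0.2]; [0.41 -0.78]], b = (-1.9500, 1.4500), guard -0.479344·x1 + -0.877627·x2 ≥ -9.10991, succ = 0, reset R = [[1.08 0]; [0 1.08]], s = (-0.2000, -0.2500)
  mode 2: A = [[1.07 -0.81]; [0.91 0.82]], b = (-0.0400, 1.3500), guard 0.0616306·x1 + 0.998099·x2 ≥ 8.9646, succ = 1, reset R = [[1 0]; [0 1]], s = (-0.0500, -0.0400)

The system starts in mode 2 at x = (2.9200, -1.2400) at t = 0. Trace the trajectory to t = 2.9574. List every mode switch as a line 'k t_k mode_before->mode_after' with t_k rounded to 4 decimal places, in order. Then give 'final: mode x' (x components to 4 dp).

Mode 2: guard c·x = 8.9646 hit at Δt = 1.1802 (t = 1.1802), x⁻ = (7.3605, 8.5272) → reset → x⁺ = (7.3105, 8.4872), jump to mode 1
Mode 1: guard c·x = -9.1099 hit at Δt = 1.3245 (t = 2.5047), x⁻ = (6.8814, 6.6217) → reset → x⁺ = (7.2319, 6.9014), jump to mode 0
Mode 0: flow for 0.4527 to horizon, guard not reached → x = (1.4700, 11.8282)

1 1.1802 2->1
2 2.5047 1->0
final: 0 1.4700 11.8282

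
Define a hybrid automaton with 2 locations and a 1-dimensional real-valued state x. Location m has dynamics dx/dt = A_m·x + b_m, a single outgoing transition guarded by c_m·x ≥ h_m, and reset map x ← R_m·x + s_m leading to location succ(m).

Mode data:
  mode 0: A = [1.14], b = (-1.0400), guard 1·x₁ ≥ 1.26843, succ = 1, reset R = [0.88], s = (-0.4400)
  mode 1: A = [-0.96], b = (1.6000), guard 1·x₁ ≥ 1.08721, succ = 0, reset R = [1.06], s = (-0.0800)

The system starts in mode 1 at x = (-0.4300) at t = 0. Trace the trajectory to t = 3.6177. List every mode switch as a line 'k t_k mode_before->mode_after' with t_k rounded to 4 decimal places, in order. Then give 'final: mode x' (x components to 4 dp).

Mode 1: guard c·x = 1.0872 hit at Δt = 1.3396 (t = 1.3396), x⁻ = (1.0872) → reset → x⁺ = (1.0724), jump to mode 0
Mode 0: guard c·x = 1.2684 hit at Δt = 0.7010 (t = 2.0406), x⁻ = (1.2684) → reset → x⁺ = (0.6762), jump to mode 1
Mode 1: guard c·x = 1.0872 hit at Δt = 0.5584 (t = 2.5990), x⁻ = (1.0872) → reset → x⁺ = (1.0724), jump to mode 0
Mode 0: guard c·x = 1.2684 hit at Δt = 0.7010 (t = 3.3000), x⁻ = (1.2684) → reset → x⁺ = (0.6762), jump to mode 1
Mode 1: flow for 0.3177 to horizon, guard not reached → x = (0.9365)

1 1.3396 1->0
2 2.0406 0->1
3 2.5990 1->0
4 3.3000 0->1
final: 1 0.9365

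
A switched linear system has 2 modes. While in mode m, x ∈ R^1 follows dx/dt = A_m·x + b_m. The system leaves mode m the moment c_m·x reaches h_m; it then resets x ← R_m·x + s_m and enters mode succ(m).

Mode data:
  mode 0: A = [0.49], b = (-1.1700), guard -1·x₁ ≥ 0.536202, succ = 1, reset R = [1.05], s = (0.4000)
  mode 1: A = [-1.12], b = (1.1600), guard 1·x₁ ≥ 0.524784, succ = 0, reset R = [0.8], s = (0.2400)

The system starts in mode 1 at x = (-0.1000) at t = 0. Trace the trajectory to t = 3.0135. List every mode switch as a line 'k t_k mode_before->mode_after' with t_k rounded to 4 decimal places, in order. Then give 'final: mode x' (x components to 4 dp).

Mode 1: guard c·x = 0.5248 hit at Δt = 0.7132 (t = 0.7132), x⁻ = (0.5248) → reset → x⁺ = (0.6598), jump to mode 0
Mode 0: guard c·x = 0.5362 hit at Δt = 1.0735 (t = 1.7867), x⁻ = (-0.5362) → reset → x⁺ = (-0.1630), jump to mode 1
Mode 1: guard c·x = 0.5248 hit at Δt = 0.7614 (t = 2.5481), x⁻ = (0.5248) → reset → x⁺ = (0.6598), jump to mode 0
Mode 0: flow for 0.4654 to horizon, guard not reached → x = (0.2172)

1 0.7132 1->0
2 1.7867 0->1
3 2.5481 1->0
final: 0 0.2172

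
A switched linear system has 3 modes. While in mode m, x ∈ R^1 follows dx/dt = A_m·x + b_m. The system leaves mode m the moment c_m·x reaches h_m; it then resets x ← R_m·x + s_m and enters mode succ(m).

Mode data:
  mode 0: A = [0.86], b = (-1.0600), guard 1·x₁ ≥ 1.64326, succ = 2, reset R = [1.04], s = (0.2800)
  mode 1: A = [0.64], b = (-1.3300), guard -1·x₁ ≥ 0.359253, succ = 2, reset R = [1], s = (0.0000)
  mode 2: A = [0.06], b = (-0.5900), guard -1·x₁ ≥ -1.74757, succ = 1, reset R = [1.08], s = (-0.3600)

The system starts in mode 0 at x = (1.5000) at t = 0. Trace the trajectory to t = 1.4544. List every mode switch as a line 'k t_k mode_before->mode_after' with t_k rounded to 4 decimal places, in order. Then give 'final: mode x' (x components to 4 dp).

1 0.4988 0->2
2 1.0040 2->1
final: 1 1.3434

Mode 0: guard c·x = 1.6433 hit at Δt = 0.4988 (t = 0.4988), x⁻ = (1.6433) → reset → x⁺ = (1.9890), jump to mode 2
Mode 2: guard c·x = -1.7476 hit at Δt = 0.5052 (t = 1.0040), x⁻ = (1.7476) → reset → x⁺ = (1.5274), jump to mode 1
Mode 1: flow for 0.4504 to horizon, guard not reached → x = (1.3434)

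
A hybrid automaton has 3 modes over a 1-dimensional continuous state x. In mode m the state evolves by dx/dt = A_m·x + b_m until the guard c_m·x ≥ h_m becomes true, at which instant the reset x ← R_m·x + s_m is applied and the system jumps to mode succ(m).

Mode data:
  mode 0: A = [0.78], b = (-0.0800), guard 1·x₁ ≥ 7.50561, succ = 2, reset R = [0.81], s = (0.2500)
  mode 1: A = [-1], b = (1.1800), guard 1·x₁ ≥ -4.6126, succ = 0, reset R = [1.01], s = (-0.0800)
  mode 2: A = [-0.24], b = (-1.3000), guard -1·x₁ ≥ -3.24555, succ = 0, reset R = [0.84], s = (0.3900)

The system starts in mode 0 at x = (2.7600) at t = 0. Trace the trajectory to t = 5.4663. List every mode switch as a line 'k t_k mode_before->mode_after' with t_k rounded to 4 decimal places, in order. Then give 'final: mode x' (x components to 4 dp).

1 1.3135 0->2
2 2.5825 2->0
3 3.7347 0->2
4 5.0037 2->0
final: 0 4.4257

Mode 0: guard c·x = 7.5056 hit at Δt = 1.3135 (t = 1.3135), x⁻ = (7.5056) → reset → x⁺ = (6.3295), jump to mode 2
Mode 2: guard c·x = -3.2456 hit at Δt = 1.2690 (t = 2.5825), x⁻ = (3.2456) → reset → x⁺ = (3.1163), jump to mode 0
Mode 0: guard c·x = 7.5056 hit at Δt = 1.1522 (t = 3.7347), x⁻ = (7.5056) → reset → x⁺ = (6.3295), jump to mode 2
Mode 2: guard c·x = -3.2456 hit at Δt = 1.2690 (t = 5.0037), x⁻ = (3.2456) → reset → x⁺ = (3.1163), jump to mode 0
Mode 0: flow for 0.4626 to horizon, guard not reached → x = (4.4257)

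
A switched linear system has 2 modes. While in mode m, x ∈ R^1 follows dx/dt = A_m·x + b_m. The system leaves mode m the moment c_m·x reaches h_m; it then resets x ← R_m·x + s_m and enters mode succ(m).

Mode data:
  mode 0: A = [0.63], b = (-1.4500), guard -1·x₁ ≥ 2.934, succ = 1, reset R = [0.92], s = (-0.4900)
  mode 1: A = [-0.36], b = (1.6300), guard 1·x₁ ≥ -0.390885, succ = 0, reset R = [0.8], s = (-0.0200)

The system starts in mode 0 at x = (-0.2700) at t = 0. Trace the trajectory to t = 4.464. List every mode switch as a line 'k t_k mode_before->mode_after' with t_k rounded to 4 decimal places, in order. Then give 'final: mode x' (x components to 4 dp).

1 1.1285 0->1
2 2.3796 1->0
3 3.4699 0->1
final: 1 -0.8676

Mode 0: guard c·x = 2.9340 hit at Δt = 1.1285 (t = 1.1285), x⁻ = (-2.9340) → reset → x⁺ = (-3.1893), jump to mode 1
Mode 1: guard c·x = -0.3909 hit at Δt = 1.2511 (t = 2.3796), x⁻ = (-0.3909) → reset → x⁺ = (-0.3327), jump to mode 0
Mode 0: guard c·x = 2.9340 hit at Δt = 1.0903 (t = 3.4699), x⁻ = (-2.9340) → reset → x⁺ = (-3.1893), jump to mode 1
Mode 1: flow for 0.9941 to horizon, guard not reached → x = (-0.8676)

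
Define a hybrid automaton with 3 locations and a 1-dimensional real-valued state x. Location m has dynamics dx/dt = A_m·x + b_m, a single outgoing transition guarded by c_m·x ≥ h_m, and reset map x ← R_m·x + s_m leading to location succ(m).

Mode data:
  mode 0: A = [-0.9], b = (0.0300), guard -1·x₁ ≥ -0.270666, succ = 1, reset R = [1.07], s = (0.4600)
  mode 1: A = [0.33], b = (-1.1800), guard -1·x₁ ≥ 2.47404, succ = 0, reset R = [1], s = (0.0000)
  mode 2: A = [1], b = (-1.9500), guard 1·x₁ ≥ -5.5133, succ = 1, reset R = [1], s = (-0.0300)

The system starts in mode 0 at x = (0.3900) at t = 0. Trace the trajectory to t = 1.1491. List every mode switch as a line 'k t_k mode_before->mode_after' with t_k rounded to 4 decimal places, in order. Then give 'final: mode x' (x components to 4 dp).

Mode 0: guard c·x = -0.2707 hit at Δt = 0.4526 (t = 0.4526), x⁻ = (0.2707) → reset → x⁺ = (0.7496), jump to mode 1
Mode 1: flow for 0.6965 to horizon, guard not reached → x = (0.0193)

1 0.4526 0->1
final: 1 0.0193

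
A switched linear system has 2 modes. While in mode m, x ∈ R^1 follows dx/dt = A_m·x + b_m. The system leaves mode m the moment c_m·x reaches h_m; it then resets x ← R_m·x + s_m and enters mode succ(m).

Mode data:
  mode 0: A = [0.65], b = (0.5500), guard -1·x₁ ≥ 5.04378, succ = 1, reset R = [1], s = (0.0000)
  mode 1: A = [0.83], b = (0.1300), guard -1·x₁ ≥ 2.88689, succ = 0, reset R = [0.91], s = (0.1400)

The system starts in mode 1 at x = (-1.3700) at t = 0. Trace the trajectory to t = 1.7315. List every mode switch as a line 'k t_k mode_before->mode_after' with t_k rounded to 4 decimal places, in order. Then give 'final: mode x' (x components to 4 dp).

Mode 1: guard c·x = 2.8869 hit at Δt = 0.9771 (t = 0.9771), x⁻ = (-2.8869) → reset → x⁺ = (-2.4871), jump to mode 0
Mode 0: flow for 0.7544 to horizon, guard not reached → x = (-3.5256)

1 0.9771 1->0
final: 0 -3.5256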